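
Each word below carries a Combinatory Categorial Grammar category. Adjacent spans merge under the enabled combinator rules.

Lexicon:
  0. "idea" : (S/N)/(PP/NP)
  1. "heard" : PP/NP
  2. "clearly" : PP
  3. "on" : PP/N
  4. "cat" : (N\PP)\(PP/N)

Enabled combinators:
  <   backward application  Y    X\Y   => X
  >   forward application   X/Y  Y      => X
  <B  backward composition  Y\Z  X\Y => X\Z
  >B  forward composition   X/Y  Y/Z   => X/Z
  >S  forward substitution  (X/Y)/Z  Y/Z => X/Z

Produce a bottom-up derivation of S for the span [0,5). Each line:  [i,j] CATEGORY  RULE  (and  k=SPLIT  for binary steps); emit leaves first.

[0,5] S   >
  [0,2] S/N   >
    [0,1] "idea" : (S/N)/(PP/NP)
    [1,2] "heard" : PP/NP
  [2,5] N   <
    [2,3] "clearly" : PP
    [3,5] N\PP   <
      [3,4] "on" : PP/N
      [4,5] "cat" : (N\PP)\(PP/N)

[0,1] (S/N)/(PP/NP)  lex  "idea"
[1,2] PP/NP  lex  "heard"
[0,2] S/N  >  k=1
[2,3] PP  lex  "clearly"
[3,4] PP/N  lex  "on"
[4,5] (N\PP)\(PP/N)  lex  "cat"
[3,5] N\PP  <  k=4
[2,5] N  <  k=3
[0,5] S  >  k=2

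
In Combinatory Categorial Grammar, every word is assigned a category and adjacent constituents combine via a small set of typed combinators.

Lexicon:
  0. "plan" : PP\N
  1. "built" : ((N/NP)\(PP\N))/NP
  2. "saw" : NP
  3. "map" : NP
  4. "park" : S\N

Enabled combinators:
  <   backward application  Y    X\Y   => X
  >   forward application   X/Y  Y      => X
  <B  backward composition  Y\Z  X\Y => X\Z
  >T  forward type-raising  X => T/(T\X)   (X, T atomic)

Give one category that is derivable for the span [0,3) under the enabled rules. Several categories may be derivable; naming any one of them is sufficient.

N/NP

[0,5] S   <
  [0,4] N   >
    [0,3] N/NP   <
      [0,1] "plan" : PP\N
      [1,3] (N/NP)\(PP\N)   >
        [1,2] "built" : ((N/NP)\(PP\N))/NP
        [2,3] "saw" : NP
    [3,4] "map" : NP
  [4,5] "park" : S\N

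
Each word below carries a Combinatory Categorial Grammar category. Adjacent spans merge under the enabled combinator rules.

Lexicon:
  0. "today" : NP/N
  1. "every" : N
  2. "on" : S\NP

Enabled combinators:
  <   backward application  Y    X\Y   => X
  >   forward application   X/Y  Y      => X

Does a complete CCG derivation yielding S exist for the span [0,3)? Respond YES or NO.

YES

[0,3] S   <
  [0,2] NP   >
    [0,1] "today" : NP/N
    [1,2] "every" : N
  [2,3] "on" : S\NP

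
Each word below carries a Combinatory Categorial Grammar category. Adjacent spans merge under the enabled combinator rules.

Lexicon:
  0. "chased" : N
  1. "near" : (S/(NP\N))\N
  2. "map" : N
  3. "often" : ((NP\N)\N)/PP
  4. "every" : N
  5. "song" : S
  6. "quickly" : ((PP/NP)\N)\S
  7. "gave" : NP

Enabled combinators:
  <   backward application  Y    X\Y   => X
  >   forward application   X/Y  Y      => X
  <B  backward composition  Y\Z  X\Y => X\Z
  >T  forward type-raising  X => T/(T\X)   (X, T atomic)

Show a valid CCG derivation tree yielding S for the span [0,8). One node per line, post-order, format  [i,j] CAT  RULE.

[0,1] N  lex  "chased"
[1,2] (S/(NP\N))\N  lex  "near"
[0,2] S/(NP\N)  <  k=1
[2,3] N  lex  "map"
[3,4] ((NP\N)\N)/PP  lex  "often"
[4,5] N  lex  "every"
[5,6] S  lex  "song"
[6,7] ((PP/NP)\N)\S  lex  "quickly"
[5,7] (PP/NP)\N  <  k=6
[4,7] PP/NP  <  k=5
[7,8] NP  lex  "gave"
[4,8] PP  >  k=7
[3,8] (NP\N)\N  >  k=4
[2,8] NP\N  <  k=3
[0,8] S  >  k=2

[0,8] S   >
  [0,2] S/(NP\N)   <
    [0,1] "chased" : N
    [1,2] "near" : (S/(NP\N))\N
  [2,8] NP\N   <
    [2,3] "map" : N
    [3,8] (NP\N)\N   >
      [3,4] "often" : ((NP\N)\N)/PP
      [4,8] PP   >
        [4,7] PP/NP   <
          [4,5] "every" : N
          [5,7] (PP/NP)\N   <
            [5,6] "song" : S
            [6,7] "quickly" : ((PP/NP)\N)\S
        [7,8] "gave" : NP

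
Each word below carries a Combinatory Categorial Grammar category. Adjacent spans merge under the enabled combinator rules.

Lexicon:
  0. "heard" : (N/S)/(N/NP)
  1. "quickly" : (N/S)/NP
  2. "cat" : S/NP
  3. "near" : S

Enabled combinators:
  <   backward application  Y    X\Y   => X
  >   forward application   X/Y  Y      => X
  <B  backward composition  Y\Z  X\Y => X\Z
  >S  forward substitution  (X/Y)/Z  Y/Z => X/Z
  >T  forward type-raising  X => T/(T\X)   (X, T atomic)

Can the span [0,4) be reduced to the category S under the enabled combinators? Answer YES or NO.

(N/S)/(N/NP) (N/S)/NP S/NP S
CKY chart[0,4] = {N, N/(N\N), NP/(NP\N), PP/(PP\N), S/(S\N)}; S ∉ chart

NO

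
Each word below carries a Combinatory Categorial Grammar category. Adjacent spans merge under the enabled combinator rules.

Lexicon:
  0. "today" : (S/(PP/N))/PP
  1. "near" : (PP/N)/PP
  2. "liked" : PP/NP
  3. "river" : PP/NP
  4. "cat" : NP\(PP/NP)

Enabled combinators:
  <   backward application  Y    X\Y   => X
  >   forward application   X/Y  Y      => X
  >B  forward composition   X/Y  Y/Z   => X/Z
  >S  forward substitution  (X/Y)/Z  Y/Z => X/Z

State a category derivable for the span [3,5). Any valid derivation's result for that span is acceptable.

NP

[0,5] S   >
  [0,2] S/PP   >S
    [0,1] "today" : (S/(PP/N))/PP
    [1,2] "near" : (PP/N)/PP
  [2,5] PP   >
    [2,3] "liked" : PP/NP
    [3,5] NP   <
      [3,4] "river" : PP/NP
      [4,5] "cat" : NP\(PP/NP)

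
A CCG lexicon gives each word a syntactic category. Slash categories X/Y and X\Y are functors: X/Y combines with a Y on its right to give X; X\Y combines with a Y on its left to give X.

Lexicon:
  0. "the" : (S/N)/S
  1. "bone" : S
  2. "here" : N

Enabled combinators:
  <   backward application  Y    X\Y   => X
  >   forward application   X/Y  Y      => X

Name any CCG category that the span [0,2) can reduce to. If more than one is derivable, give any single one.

S/N

[0,3] S   >
  [0,2] S/N   >
    [0,1] "the" : (S/N)/S
    [1,2] "bone" : S
  [2,3] "here" : N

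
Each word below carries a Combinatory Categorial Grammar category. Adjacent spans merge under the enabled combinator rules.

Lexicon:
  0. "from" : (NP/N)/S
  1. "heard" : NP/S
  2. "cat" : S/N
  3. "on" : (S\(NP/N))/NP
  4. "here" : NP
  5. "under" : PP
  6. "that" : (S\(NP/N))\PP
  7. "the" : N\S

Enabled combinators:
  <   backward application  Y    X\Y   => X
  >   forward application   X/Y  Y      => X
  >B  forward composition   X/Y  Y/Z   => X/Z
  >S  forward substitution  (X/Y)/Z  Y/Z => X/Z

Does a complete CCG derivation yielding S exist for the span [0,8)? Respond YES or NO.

NO

(NP/N)/S NP/S S/N (S\(NP/N))/NP NP PP (S\(NP/N))\PP N\S
CKY chart[0,8] = {N}; S ∉ chart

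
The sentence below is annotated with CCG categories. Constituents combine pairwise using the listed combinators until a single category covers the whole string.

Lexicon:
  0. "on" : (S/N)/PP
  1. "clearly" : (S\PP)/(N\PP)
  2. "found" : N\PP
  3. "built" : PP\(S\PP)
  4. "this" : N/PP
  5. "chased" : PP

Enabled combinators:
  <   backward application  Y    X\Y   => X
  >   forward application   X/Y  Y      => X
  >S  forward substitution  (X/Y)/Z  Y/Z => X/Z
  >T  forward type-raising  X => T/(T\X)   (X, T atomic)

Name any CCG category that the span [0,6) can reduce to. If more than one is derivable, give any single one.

S

[0,6] S   >
  [0,4] S/N   >
    [0,1] "on" : (S/N)/PP
    [1,4] PP   <
      [1,3] S\PP   >
        [1,2] "clearly" : (S\PP)/(N\PP)
        [2,3] "found" : N\PP
      [3,4] "built" : PP\(S\PP)
  [4,6] N   >
    [4,5] "this" : N/PP
    [5,6] "chased" : PP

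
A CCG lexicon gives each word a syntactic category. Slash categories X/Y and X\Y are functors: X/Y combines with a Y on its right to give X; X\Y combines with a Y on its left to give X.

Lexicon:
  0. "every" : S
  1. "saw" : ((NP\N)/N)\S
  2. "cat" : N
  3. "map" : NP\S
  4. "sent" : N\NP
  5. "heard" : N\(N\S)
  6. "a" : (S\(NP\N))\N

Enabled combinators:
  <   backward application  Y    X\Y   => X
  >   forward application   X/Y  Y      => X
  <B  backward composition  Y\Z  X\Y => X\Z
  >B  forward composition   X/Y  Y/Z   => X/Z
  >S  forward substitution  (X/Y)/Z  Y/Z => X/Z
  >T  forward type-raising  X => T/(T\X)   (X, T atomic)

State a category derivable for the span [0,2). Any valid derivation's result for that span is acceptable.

(NP\N)/N

[0,7] S   <
  [0,3] NP\N   >
    [0,2] (NP\N)/N   <
      [0,1] "every" : S
      [1,2] "saw" : ((NP\N)/N)\S
    [2,3] "cat" : N
  [3,7] S\(NP\N)   <
    [3,6] N   <
      [3,5] N\S   <B
        [3,4] "map" : NP\S
        [4,5] "sent" : N\NP
      [5,6] "heard" : N\(N\S)
    [6,7] "a" : (S\(NP\N))\N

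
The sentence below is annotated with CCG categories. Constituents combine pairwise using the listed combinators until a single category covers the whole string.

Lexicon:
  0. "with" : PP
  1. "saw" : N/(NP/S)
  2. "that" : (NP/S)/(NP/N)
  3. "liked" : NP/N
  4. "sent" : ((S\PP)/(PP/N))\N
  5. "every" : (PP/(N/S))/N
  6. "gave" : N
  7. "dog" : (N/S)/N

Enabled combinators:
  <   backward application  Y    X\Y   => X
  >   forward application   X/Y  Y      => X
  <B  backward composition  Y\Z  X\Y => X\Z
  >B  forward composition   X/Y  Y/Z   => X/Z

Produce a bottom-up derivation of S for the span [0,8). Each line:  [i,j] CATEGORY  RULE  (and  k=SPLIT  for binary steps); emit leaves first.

[0,8] S   <
  [0,1] "with" : PP
  [1,8] S\PP   >
    [1,5] (S\PP)/(PP/N)   <
      [1,4] N   >
        [1,2] "saw" : N/(NP/S)
        [2,4] NP/S   >
          [2,3] "that" : (NP/S)/(NP/N)
          [3,4] "liked" : NP/N
      [4,5] "sent" : ((S\PP)/(PP/N))\N
    [5,8] PP/N   >B
      [5,7] PP/(N/S)   >
        [5,6] "every" : (PP/(N/S))/N
        [6,7] "gave" : N
      [7,8] "dog" : (N/S)/N

[0,1] PP  lex  "with"
[1,2] N/(NP/S)  lex  "saw"
[2,3] (NP/S)/(NP/N)  lex  "that"
[3,4] NP/N  lex  "liked"
[2,4] NP/S  >  k=3
[1,4] N  >  k=2
[4,5] ((S\PP)/(PP/N))\N  lex  "sent"
[1,5] (S\PP)/(PP/N)  <  k=4
[5,6] (PP/(N/S))/N  lex  "every"
[6,7] N  lex  "gave"
[5,7] PP/(N/S)  >  k=6
[7,8] (N/S)/N  lex  "dog"
[5,8] PP/N  >B  k=7
[1,8] S\PP  >  k=5
[0,8] S  <  k=1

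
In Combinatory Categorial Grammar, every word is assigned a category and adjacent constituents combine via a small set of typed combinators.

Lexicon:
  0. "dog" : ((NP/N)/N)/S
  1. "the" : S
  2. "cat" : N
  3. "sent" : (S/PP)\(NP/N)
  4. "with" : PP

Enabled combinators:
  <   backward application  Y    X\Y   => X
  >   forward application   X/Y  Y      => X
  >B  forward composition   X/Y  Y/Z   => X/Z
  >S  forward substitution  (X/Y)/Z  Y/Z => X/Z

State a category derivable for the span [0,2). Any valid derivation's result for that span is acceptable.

[0,5] S   >
  [0,4] S/PP   <
    [0,3] NP/N   >
      [0,2] (NP/N)/N   >
        [0,1] "dog" : ((NP/N)/N)/S
        [1,2] "the" : S
      [2,3] "cat" : N
    [3,4] "sent" : (S/PP)\(NP/N)
  [4,5] "with" : PP

(NP/N)/N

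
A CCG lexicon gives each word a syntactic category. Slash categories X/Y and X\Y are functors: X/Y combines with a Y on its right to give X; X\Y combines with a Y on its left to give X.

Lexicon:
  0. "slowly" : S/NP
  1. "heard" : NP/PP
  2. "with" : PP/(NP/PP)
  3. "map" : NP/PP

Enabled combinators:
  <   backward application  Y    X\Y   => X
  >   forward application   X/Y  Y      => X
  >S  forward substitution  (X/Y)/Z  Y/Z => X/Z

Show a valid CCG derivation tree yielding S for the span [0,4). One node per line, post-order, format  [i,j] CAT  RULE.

[0,4] S   >
  [0,1] "slowly" : S/NP
  [1,4] NP   >
    [1,2] "heard" : NP/PP
    [2,4] PP   >
      [2,3] "with" : PP/(NP/PP)
      [3,4] "map" : NP/PP

[0,1] S/NP  lex  "slowly"
[1,2] NP/PP  lex  "heard"
[2,3] PP/(NP/PP)  lex  "with"
[3,4] NP/PP  lex  "map"
[2,4] PP  >  k=3
[1,4] NP  >  k=2
[0,4] S  >  k=1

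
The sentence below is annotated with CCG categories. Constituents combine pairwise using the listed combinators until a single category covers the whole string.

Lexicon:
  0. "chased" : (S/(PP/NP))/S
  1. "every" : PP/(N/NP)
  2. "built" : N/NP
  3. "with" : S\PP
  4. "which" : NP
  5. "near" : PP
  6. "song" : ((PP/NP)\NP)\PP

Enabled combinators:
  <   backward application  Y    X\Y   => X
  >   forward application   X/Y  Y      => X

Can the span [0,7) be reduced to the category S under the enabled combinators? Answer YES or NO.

YES

[0,7] S   >
  [0,4] S/(PP/NP)   >
    [0,1] "chased" : (S/(PP/NP))/S
    [1,4] S   <
      [1,3] PP   >
        [1,2] "every" : PP/(N/NP)
        [2,3] "built" : N/NP
      [3,4] "with" : S\PP
  [4,7] PP/NP   <
    [4,5] "which" : NP
    [5,7] (PP/NP)\NP   <
      [5,6] "near" : PP
      [6,7] "song" : ((PP/NP)\NP)\PP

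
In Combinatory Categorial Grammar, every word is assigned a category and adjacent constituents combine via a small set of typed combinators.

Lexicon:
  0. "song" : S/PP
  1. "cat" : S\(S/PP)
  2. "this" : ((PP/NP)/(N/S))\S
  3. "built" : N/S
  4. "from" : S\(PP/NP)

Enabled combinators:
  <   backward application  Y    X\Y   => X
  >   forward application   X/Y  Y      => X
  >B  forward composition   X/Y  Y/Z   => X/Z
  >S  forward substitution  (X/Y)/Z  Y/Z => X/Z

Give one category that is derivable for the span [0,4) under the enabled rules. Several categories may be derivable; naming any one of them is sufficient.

PP/NP

[0,5] S   <
  [0,4] PP/NP   >
    [0,3] (PP/NP)/(N/S)   <
      [0,2] S   <
        [0,1] "song" : S/PP
        [1,2] "cat" : S\(S/PP)
      [2,3] "this" : ((PP/NP)/(N/S))\S
    [3,4] "built" : N/S
  [4,5] "from" : S\(PP/NP)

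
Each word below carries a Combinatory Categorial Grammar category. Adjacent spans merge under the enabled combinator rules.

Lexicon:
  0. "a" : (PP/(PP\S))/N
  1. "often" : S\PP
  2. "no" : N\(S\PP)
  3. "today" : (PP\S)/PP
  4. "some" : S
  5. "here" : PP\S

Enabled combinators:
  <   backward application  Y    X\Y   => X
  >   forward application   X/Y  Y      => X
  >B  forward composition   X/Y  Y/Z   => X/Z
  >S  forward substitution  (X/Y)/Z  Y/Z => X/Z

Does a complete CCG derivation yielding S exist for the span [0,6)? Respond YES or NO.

NO

(PP/(PP\S))/N S\PP N\(S\PP) (PP\S)/PP S PP\S
CKY chart[0,6] = {PP}; S ∉ chart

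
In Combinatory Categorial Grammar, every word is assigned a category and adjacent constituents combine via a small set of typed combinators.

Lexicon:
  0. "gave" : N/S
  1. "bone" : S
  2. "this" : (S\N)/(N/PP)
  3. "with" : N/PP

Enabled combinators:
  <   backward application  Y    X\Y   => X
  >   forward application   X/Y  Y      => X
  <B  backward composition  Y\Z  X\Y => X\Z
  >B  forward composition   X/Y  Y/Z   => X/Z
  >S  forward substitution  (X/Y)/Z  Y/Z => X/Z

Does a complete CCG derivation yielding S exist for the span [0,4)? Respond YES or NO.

YES

[0,4] S   <
  [0,2] N   >
    [0,1] "gave" : N/S
    [1,2] "bone" : S
  [2,4] S\N   >
    [2,3] "this" : (S\N)/(N/PP)
    [3,4] "with" : N/PP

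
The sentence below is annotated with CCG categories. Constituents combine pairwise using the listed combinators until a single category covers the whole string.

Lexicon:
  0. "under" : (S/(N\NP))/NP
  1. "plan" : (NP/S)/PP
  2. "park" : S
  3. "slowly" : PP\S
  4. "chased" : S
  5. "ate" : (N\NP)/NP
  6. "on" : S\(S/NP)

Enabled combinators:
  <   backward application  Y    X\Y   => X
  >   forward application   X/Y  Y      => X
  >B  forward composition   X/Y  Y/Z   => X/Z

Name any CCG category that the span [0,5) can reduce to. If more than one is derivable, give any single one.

[0,7] S   <
  [0,6] S/NP   >B
    [0,5] S/(N\NP)   >
      [0,1] "under" : (S/(N\NP))/NP
      [1,5] NP   >
        [1,4] NP/S   >
          [1,2] "plan" : (NP/S)/PP
          [2,4] PP   <
            [2,3] "park" : S
            [3,4] "slowly" : PP\S
        [4,5] "chased" : S
    [5,6] "ate" : (N\NP)/NP
  [6,7] "on" : S\(S/NP)

S/(N\NP)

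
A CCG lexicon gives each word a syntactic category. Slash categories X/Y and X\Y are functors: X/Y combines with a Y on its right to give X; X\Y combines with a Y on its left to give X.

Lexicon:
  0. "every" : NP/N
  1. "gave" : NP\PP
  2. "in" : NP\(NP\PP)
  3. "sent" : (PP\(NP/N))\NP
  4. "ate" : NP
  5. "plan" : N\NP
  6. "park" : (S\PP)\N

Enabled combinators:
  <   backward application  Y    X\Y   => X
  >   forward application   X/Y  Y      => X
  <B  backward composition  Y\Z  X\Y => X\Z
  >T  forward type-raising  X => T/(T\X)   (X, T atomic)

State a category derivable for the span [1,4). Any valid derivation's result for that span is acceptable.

[0,7] S   <
  [0,4] PP   <
    [0,1] "every" : NP/N
    [1,4] PP\(NP/N)   <
      [1,3] NP   <
        [1,2] "gave" : NP\PP
        [2,3] "in" : NP\(NP\PP)
      [3,4] "sent" : (PP\(NP/N))\NP
  [4,7] S\PP   <
    [4,6] N   <
      [4,5] "ate" : NP
      [5,6] "plan" : N\NP
    [6,7] "park" : (S\PP)\N

PP\(NP/N)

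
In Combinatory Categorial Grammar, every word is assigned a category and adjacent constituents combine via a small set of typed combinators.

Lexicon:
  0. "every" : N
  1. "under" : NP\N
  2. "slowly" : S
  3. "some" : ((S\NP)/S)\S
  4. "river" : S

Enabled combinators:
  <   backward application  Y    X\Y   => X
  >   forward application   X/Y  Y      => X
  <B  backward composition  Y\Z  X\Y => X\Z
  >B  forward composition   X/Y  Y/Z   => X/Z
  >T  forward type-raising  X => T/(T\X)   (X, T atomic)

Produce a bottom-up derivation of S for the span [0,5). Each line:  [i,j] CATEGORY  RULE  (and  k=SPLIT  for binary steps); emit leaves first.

[0,1] N  lex  "every"
[1,2] NP\N  lex  "under"
[0,2] NP  <  k=1
[2,3] S  lex  "slowly"
[3,4] ((S\NP)/S)\S  lex  "some"
[2,4] (S\NP)/S  <  k=3
[4,5] S  lex  "river"
[2,5] S\NP  >  k=4
[0,5] S  <  k=2

[0,5] S   <
  [0,2] NP   <
    [0,1] "every" : N
    [1,2] "under" : NP\N
  [2,5] S\NP   >
    [2,4] (S\NP)/S   <
      [2,3] "slowly" : S
      [3,4] "some" : ((S\NP)/S)\S
    [4,5] "river" : S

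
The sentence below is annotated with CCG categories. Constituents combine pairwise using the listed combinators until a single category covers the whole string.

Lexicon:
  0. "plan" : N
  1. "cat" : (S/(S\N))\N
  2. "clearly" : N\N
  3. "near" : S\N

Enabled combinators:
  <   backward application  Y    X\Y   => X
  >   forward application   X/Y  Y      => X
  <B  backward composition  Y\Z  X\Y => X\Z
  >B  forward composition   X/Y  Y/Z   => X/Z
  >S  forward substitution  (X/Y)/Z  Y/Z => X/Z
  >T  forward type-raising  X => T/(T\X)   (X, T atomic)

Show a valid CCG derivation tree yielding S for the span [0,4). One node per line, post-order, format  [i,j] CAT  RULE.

[0,4] S   >
  [0,2] S/(S\N)   <
    [0,1] "plan" : N
    [1,2] "cat" : (S/(S\N))\N
  [2,4] S\N   <B
    [2,3] "clearly" : N\N
    [3,4] "near" : S\N

[0,1] N  lex  "plan"
[1,2] (S/(S\N))\N  lex  "cat"
[0,2] S/(S\N)  <  k=1
[2,3] N\N  lex  "clearly"
[3,4] S\N  lex  "near"
[2,4] S\N  <B  k=3
[0,4] S  >  k=2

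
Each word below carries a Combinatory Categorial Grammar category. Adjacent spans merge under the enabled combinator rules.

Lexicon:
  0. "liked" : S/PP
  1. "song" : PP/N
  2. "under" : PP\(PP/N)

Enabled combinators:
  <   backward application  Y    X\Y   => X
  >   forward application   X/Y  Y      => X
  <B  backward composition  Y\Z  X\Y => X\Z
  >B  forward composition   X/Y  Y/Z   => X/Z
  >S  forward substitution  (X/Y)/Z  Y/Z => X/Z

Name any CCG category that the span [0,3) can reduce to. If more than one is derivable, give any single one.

S

[0,3] S   >
  [0,1] "liked" : S/PP
  [1,3] PP   <
    [1,2] "song" : PP/N
    [2,3] "under" : PP\(PP/N)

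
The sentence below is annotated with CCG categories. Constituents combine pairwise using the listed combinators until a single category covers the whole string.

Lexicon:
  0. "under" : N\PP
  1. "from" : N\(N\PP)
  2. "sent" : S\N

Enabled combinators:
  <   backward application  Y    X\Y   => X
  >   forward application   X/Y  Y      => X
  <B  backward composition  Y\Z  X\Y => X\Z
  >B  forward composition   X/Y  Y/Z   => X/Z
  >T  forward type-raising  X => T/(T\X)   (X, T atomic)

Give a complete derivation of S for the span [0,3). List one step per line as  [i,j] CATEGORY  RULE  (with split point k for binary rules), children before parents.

[0,3] S   <
  [0,2] N   <
    [0,1] "under" : N\PP
    [1,2] "from" : N\(N\PP)
  [2,3] "sent" : S\N

[0,1] N\PP  lex  "under"
[1,2] N\(N\PP)  lex  "from"
[0,2] N  <  k=1
[2,3] S\N  lex  "sent"
[0,3] S  <  k=2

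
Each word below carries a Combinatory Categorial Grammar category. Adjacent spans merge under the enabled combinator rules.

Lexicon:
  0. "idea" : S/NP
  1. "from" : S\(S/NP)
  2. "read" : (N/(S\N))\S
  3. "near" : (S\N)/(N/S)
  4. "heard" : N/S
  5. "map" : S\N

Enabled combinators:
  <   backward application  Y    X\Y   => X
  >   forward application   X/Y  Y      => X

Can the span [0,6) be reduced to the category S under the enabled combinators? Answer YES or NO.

YES

[0,6] S   <
  [0,5] N   >
    [0,3] N/(S\N)   <
      [0,2] S   <
        [0,1] "idea" : S/NP
        [1,2] "from" : S\(S/NP)
      [2,3] "read" : (N/(S\N))\S
    [3,5] S\N   >
      [3,4] "near" : (S\N)/(N/S)
      [4,5] "heard" : N/S
  [5,6] "map" : S\N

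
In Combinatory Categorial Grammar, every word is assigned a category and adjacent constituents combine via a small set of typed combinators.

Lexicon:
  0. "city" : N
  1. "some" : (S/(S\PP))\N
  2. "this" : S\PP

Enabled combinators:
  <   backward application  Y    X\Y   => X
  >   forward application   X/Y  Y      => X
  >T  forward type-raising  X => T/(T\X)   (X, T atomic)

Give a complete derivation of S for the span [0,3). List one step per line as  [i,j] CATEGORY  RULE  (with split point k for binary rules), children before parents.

[0,1] N  lex  "city"
[1,2] (S/(S\PP))\N  lex  "some"
[0,2] S/(S\PP)  <  k=1
[2,3] S\PP  lex  "this"
[0,3] S  >  k=2

[0,3] S   >
  [0,2] S/(S\PP)   <
    [0,1] "city" : N
    [1,2] "some" : (S/(S\PP))\N
  [2,3] "this" : S\PP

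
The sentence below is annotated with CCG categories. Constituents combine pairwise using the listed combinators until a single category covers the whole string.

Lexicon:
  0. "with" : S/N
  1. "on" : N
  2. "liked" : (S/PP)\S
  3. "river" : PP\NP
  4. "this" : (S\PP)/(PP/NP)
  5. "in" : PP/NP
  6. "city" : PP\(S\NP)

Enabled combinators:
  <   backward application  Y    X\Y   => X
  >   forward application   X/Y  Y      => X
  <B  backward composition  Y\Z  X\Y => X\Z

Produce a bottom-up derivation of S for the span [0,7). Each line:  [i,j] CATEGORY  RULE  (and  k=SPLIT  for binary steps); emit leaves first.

[0,1] S/N  lex  "with"
[1,2] N  lex  "on"
[0,2] S  >  k=1
[2,3] (S/PP)\S  lex  "liked"
[0,3] S/PP  <  k=2
[3,4] PP\NP  lex  "river"
[4,5] (S\PP)/(PP/NP)  lex  "this"
[5,6] PP/NP  lex  "in"
[4,6] S\PP  >  k=5
[3,6] S\NP  <B  k=4
[6,7] PP\(S\NP)  lex  "city"
[3,7] PP  <  k=6
[0,7] S  >  k=3

[0,7] S   >
  [0,3] S/PP   <
    [0,2] S   >
      [0,1] "with" : S/N
      [1,2] "on" : N
    [2,3] "liked" : (S/PP)\S
  [3,7] PP   <
    [3,6] S\NP   <B
      [3,4] "river" : PP\NP
      [4,6] S\PP   >
        [4,5] "this" : (S\PP)/(PP/NP)
        [5,6] "in" : PP/NP
    [6,7] "city" : PP\(S\NP)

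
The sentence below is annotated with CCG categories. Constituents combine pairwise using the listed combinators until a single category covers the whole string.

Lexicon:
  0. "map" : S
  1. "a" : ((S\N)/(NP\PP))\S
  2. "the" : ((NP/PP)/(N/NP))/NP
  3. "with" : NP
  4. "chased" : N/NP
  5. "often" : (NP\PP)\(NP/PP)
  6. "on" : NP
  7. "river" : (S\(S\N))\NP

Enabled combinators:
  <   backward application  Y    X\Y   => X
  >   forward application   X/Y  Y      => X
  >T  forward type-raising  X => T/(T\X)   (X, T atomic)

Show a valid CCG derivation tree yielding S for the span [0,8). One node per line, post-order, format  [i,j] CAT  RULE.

[0,8] S   <
  [0,6] S\N   >
    [0,2] (S\N)/(NP\PP)   <
      [0,1] "map" : S
      [1,2] "a" : ((S\N)/(NP\PP))\S
    [2,6] NP\PP   <
      [2,5] NP/PP   >
        [2,4] (NP/PP)/(N/NP)   >
          [2,3] "the" : ((NP/PP)/(N/NP))/NP
          [3,4] "with" : NP
        [4,5] "chased" : N/NP
      [5,6] "often" : (NP\PP)\(NP/PP)
  [6,8] S\(S\N)   <
    [6,7] "on" : NP
    [7,8] "river" : (S\(S\N))\NP

[0,1] S  lex  "map"
[1,2] ((S\N)/(NP\PP))\S  lex  "a"
[0,2] (S\N)/(NP\PP)  <  k=1
[2,3] ((NP/PP)/(N/NP))/NP  lex  "the"
[3,4] NP  lex  "with"
[2,4] (NP/PP)/(N/NP)  >  k=3
[4,5] N/NP  lex  "chased"
[2,5] NP/PP  >  k=4
[5,6] (NP\PP)\(NP/PP)  lex  "often"
[2,6] NP\PP  <  k=5
[0,6] S\N  >  k=2
[6,7] NP  lex  "on"
[7,8] (S\(S\N))\NP  lex  "river"
[6,8] S\(S\N)  <  k=7
[0,8] S  <  k=6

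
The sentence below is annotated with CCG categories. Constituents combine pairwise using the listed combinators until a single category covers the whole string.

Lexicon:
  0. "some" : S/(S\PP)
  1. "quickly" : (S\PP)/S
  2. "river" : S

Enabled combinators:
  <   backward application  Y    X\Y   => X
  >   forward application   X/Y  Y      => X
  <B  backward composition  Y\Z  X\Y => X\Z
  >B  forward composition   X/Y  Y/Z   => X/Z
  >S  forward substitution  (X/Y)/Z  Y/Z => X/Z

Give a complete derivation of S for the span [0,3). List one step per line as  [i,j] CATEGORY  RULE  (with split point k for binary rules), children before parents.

[0,1] S/(S\PP)  lex  "some"
[1,2] (S\PP)/S  lex  "quickly"
[2,3] S  lex  "river"
[1,3] S\PP  >  k=2
[0,3] S  >  k=1

[0,3] S   >
  [0,1] "some" : S/(S\PP)
  [1,3] S\PP   >
    [1,2] "quickly" : (S\PP)/S
    [2,3] "river" : S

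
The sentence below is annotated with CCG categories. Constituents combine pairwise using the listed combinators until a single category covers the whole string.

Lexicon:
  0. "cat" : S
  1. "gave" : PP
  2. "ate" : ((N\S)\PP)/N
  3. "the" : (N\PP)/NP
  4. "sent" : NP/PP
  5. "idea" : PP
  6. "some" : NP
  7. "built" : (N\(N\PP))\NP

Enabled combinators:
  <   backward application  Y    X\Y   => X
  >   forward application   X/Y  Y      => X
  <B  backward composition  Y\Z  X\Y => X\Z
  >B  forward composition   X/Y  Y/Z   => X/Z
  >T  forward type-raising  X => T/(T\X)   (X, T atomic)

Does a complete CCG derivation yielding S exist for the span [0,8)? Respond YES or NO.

S PP ((N\S)\PP)/N (N\PP)/NP NP/PP PP NP (N\(N\PP))\NP
CKY chart[0,8] = {N, N/(N\N), NP/(NP\N), PP/(PP\N), S/(S\N)}; S ∉ chart

NO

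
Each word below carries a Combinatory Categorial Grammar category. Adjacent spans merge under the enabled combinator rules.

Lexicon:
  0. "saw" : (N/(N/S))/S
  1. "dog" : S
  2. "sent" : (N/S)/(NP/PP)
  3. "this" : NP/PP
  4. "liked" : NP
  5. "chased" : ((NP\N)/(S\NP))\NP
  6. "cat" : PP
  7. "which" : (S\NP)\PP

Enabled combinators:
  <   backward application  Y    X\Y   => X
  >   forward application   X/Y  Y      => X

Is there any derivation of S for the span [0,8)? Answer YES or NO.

(N/(N/S))/S S (N/S)/(NP/PP) NP/PP NP ((NP\N)/(S\NP))\NP PP (S\NP)\PP
CKY chart[0,8] = {NP}; S ∉ chart

NO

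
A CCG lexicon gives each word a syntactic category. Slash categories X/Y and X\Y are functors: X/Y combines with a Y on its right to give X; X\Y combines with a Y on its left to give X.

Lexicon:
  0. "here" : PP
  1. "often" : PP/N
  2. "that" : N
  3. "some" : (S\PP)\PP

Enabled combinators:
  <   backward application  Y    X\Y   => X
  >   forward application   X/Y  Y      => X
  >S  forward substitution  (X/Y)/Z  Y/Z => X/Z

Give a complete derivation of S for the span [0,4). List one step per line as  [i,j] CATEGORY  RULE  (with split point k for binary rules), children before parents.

[0,4] S   <
  [0,1] "here" : PP
  [1,4] S\PP   <
    [1,3] PP   >
      [1,2] "often" : PP/N
      [2,3] "that" : N
    [3,4] "some" : (S\PP)\PP

[0,1] PP  lex  "here"
[1,2] PP/N  lex  "often"
[2,3] N  lex  "that"
[1,3] PP  >  k=2
[3,4] (S\PP)\PP  lex  "some"
[1,4] S\PP  <  k=3
[0,4] S  <  k=1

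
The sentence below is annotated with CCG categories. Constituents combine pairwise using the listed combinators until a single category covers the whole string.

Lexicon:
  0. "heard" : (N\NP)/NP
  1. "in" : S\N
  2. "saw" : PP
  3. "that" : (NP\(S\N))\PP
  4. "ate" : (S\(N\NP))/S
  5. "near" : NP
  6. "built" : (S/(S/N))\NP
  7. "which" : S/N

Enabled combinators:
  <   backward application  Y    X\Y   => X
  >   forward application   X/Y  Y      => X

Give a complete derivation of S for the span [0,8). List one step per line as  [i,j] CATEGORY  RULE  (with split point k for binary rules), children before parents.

[0,8] S   <
  [0,4] N\NP   >
    [0,1] "heard" : (N\NP)/NP
    [1,4] NP   <
      [1,2] "in" : S\N
      [2,4] NP\(S\N)   <
        [2,3] "saw" : PP
        [3,4] "that" : (NP\(S\N))\PP
  [4,8] S\(N\NP)   >
    [4,5] "ate" : (S\(N\NP))/S
    [5,8] S   >
      [5,7] S/(S/N)   <
        [5,6] "near" : NP
        [6,7] "built" : (S/(S/N))\NP
      [7,8] "which" : S/N

[0,1] (N\NP)/NP  lex  "heard"
[1,2] S\N  lex  "in"
[2,3] PP  lex  "saw"
[3,4] (NP\(S\N))\PP  lex  "that"
[2,4] NP\(S\N)  <  k=3
[1,4] NP  <  k=2
[0,4] N\NP  >  k=1
[4,5] (S\(N\NP))/S  lex  "ate"
[5,6] NP  lex  "near"
[6,7] (S/(S/N))\NP  lex  "built"
[5,7] S/(S/N)  <  k=6
[7,8] S/N  lex  "which"
[5,8] S  >  k=7
[4,8] S\(N\NP)  >  k=5
[0,8] S  <  k=4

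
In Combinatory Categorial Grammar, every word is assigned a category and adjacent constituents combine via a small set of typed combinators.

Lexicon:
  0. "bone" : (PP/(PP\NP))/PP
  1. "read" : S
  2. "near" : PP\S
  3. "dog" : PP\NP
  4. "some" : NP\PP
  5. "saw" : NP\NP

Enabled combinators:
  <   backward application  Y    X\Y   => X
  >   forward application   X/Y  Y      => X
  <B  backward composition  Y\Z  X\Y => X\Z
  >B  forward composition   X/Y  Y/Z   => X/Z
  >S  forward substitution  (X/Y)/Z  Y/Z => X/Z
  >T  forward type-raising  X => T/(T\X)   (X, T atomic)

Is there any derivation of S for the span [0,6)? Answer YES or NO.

(PP/(PP\NP))/PP S PP\S PP\NP NP\PP NP\NP
CKY chart[0,6] = {N/(N\NP), NP, NP/(NP\NP), PP/(PP\NP), S/(S\NP)}; S ∉ chart

NO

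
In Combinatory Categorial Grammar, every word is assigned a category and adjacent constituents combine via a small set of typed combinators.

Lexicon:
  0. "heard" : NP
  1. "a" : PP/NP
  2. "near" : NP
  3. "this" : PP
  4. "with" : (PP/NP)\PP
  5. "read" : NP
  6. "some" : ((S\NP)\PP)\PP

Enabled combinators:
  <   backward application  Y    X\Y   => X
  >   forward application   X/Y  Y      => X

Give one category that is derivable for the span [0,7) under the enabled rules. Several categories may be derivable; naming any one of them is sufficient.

S

[0,7] S   <
  [0,1] "heard" : NP
  [1,7] S\NP   <
    [1,3] PP   >
      [1,2] "a" : PP/NP
      [2,3] "near" : NP
    [3,7] (S\NP)\PP   <
      [3,6] PP   >
        [3,5] PP/NP   <
          [3,4] "this" : PP
          [4,5] "with" : (PP/NP)\PP
        [5,6] "read" : NP
      [6,7] "some" : ((S\NP)\PP)\PP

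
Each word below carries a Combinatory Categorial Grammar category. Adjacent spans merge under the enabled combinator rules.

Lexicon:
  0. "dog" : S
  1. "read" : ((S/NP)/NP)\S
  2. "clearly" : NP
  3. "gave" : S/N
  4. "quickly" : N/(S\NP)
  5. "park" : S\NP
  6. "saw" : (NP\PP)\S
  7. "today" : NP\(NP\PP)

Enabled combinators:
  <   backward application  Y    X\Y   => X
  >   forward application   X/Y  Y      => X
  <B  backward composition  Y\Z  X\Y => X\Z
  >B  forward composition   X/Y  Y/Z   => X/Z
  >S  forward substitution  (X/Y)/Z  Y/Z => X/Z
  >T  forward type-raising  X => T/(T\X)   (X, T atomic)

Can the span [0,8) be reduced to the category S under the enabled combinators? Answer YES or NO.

YES

[0,8] S   >
  [0,3] S/NP   >
    [0,2] (S/NP)/NP   <
      [0,1] "dog" : S
      [1,2] "read" : ((S/NP)/NP)\S
    [2,3] "clearly" : NP
  [3,8] NP   <
    [3,7] NP\PP   <
      [3,6] S   >
        [3,4] "gave" : S/N
        [4,6] N   >
          [4,5] "quickly" : N/(S\NP)
          [5,6] "park" : S\NP
      [6,7] "saw" : (NP\PP)\S
    [7,8] "today" : NP\(NP\PP)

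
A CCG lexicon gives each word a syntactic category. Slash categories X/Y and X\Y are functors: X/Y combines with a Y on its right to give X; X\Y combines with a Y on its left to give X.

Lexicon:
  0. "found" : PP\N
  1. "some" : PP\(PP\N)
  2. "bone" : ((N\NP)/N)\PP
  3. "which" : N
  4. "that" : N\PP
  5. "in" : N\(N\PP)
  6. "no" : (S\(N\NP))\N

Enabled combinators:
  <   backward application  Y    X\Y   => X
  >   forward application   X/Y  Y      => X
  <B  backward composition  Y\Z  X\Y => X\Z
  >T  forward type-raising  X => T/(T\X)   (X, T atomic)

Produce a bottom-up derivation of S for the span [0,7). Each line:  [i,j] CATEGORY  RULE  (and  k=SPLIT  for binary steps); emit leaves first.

[0,7] S   <
  [0,4] N\NP   >
    [0,3] (N\NP)/N   <
      [0,2] PP   <
        [0,1] "found" : PP\N
        [1,2] "some" : PP\(PP\N)
      [2,3] "bone" : ((N\NP)/N)\PP
    [3,4] "which" : N
  [4,7] S\(N\NP)   <
    [4,6] N   <
      [4,5] "that" : N\PP
      [5,6] "in" : N\(N\PP)
    [6,7] "no" : (S\(N\NP))\N

[0,1] PP\N  lex  "found"
[1,2] PP\(PP\N)  lex  "some"
[0,2] PP  <  k=1
[2,3] ((N\NP)/N)\PP  lex  "bone"
[0,3] (N\NP)/N  <  k=2
[3,4] N  lex  "which"
[0,4] N\NP  >  k=3
[4,5] N\PP  lex  "that"
[5,6] N\(N\PP)  lex  "in"
[4,6] N  <  k=5
[6,7] (S\(N\NP))\N  lex  "no"
[4,7] S\(N\NP)  <  k=6
[0,7] S  <  k=4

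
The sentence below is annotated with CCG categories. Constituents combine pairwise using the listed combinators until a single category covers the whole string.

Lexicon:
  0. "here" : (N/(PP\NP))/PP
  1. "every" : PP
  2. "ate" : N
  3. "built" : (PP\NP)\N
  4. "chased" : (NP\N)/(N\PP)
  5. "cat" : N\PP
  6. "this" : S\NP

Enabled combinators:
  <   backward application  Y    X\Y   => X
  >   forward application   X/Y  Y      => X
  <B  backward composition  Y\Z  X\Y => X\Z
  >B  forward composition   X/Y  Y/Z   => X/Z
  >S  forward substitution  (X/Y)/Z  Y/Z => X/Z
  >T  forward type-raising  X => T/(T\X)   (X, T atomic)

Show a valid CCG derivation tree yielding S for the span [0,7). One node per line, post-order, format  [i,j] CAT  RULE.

[0,7] S   <
  [0,4] N   >
    [0,2] N/(PP\NP)   >
      [0,1] "here" : (N/(PP\NP))/PP
      [1,2] "every" : PP
    [2,4] PP\NP   <
      [2,3] "ate" : N
      [3,4] "built" : (PP\NP)\N
  [4,7] S\N   <B
    [4,6] NP\N   >
      [4,5] "chased" : (NP\N)/(N\PP)
      [5,6] "cat" : N\PP
    [6,7] "this" : S\NP

[0,1] (N/(PP\NP))/PP  lex  "here"
[1,2] PP  lex  "every"
[0,2] N/(PP\NP)  >  k=1
[2,3] N  lex  "ate"
[3,4] (PP\NP)\N  lex  "built"
[2,4] PP\NP  <  k=3
[0,4] N  >  k=2
[4,5] (NP\N)/(N\PP)  lex  "chased"
[5,6] N\PP  lex  "cat"
[4,6] NP\N  >  k=5
[6,7] S\NP  lex  "this"
[4,7] S\N  <B  k=6
[0,7] S  <  k=4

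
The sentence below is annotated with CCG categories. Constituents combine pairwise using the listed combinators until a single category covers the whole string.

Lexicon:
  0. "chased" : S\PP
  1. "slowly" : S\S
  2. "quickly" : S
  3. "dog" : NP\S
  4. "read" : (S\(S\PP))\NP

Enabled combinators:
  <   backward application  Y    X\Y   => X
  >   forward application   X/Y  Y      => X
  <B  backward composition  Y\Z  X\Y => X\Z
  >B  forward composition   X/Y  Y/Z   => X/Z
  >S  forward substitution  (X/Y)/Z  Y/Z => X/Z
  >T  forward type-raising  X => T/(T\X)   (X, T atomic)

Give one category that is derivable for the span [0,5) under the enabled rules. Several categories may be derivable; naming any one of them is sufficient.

[0,5] S   <
  [0,2] S\PP   <B
    [0,1] "chased" : S\PP
    [1,2] "slowly" : S\S
  [2,5] S\(S\PP)   <
    [2,4] NP   <
      [2,3] "quickly" : S
      [3,4] "dog" : NP\S
    [4,5] "read" : (S\(S\PP))\NP

S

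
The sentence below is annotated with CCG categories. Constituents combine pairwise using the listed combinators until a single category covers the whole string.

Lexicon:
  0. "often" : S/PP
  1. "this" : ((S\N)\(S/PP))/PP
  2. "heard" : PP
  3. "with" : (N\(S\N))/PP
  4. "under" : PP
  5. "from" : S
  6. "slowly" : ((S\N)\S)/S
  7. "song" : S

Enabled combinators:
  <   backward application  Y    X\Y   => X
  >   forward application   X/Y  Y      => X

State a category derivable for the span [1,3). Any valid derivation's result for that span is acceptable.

(S\N)\(S/PP)

[0,8] S   <
  [0,5] N   <
    [0,3] S\N   <
      [0,1] "often" : S/PP
      [1,3] (S\N)\(S/PP)   >
        [1,2] "this" : ((S\N)\(S/PP))/PP
        [2,3] "heard" : PP
    [3,5] N\(S\N)   >
      [3,4] "with" : (N\(S\N))/PP
      [4,5] "under" : PP
  [5,8] S\N   <
    [5,6] "from" : S
    [6,8] (S\N)\S   >
      [6,7] "slowly" : ((S\N)\S)/S
      [7,8] "song" : S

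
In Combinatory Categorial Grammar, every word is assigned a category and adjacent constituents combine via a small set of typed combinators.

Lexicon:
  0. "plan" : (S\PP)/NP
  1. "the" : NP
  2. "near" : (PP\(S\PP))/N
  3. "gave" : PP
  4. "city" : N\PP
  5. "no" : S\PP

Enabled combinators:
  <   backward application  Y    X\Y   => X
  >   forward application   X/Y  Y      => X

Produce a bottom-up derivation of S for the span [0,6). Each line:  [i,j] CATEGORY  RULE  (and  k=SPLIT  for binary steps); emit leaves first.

[0,6] S   <
  [0,5] PP   <
    [0,2] S\PP   >
      [0,1] "plan" : (S\PP)/NP
      [1,2] "the" : NP
    [2,5] PP\(S\PP)   >
      [2,3] "near" : (PP\(S\PP))/N
      [3,5] N   <
        [3,4] "gave" : PP
        [4,5] "city" : N\PP
  [5,6] "no" : S\PP

[0,1] (S\PP)/NP  lex  "plan"
[1,2] NP  lex  "the"
[0,2] S\PP  >  k=1
[2,3] (PP\(S\PP))/N  lex  "near"
[3,4] PP  lex  "gave"
[4,5] N\PP  lex  "city"
[3,5] N  <  k=4
[2,5] PP\(S\PP)  >  k=3
[0,5] PP  <  k=2
[5,6] S\PP  lex  "no"
[0,6] S  <  k=5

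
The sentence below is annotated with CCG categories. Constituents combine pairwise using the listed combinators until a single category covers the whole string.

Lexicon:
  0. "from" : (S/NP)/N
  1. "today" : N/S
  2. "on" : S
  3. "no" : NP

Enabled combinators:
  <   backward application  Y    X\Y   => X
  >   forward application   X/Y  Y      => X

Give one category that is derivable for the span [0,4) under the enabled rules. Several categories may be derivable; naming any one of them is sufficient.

[0,4] S   >
  [0,3] S/NP   >
    [0,1] "from" : (S/NP)/N
    [1,3] N   >
      [1,2] "today" : N/S
      [2,3] "on" : S
  [3,4] "no" : NP

S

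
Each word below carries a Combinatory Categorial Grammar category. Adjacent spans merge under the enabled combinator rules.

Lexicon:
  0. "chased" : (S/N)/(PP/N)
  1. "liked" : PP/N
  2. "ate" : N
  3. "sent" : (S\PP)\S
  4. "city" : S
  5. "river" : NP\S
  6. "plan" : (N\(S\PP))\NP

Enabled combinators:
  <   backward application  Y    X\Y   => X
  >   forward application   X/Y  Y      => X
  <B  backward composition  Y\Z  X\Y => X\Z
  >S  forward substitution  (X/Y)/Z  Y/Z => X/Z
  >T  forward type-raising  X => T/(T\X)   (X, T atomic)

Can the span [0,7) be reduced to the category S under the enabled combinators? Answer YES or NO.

NO

(S/N)/(PP/N) PP/N N (S\PP)\S S NP\S (N\(S\PP))\NP
CKY chart[0,7] = {N, N/(N\N), NP/(NP\N), PP/(PP\N), S/(S\N)}; S ∉ chart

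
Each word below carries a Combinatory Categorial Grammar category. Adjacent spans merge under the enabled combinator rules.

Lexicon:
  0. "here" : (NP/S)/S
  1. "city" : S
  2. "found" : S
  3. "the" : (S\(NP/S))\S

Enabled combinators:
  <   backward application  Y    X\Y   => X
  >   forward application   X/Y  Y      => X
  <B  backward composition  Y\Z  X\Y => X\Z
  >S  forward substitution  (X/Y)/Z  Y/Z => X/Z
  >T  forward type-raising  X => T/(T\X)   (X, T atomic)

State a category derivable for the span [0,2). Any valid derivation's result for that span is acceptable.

NP/S

[0,4] S   <
  [0,2] NP/S   >
    [0,1] "here" : (NP/S)/S
    [1,2] "city" : S
  [2,4] S\(NP/S)   <
    [2,3] "found" : S
    [3,4] "the" : (S\(NP/S))\S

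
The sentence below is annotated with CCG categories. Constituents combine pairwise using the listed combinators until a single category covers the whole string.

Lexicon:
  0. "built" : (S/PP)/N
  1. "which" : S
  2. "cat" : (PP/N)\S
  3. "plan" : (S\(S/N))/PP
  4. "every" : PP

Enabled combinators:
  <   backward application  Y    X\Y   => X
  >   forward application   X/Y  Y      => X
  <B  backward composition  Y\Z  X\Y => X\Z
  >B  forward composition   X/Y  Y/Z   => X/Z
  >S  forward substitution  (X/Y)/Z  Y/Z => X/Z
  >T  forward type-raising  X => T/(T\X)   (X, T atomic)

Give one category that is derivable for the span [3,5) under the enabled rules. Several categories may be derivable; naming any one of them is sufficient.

[0,5] S   <
  [0,3] S/N   >S
    [0,1] "built" : (S/PP)/N
    [1,3] PP/N   <
      [1,2] "which" : S
      [2,3] "cat" : (PP/N)\S
  [3,5] S\(S/N)   >
    [3,4] "plan" : (S\(S/N))/PP
    [4,5] "every" : PP

S\(S/N)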